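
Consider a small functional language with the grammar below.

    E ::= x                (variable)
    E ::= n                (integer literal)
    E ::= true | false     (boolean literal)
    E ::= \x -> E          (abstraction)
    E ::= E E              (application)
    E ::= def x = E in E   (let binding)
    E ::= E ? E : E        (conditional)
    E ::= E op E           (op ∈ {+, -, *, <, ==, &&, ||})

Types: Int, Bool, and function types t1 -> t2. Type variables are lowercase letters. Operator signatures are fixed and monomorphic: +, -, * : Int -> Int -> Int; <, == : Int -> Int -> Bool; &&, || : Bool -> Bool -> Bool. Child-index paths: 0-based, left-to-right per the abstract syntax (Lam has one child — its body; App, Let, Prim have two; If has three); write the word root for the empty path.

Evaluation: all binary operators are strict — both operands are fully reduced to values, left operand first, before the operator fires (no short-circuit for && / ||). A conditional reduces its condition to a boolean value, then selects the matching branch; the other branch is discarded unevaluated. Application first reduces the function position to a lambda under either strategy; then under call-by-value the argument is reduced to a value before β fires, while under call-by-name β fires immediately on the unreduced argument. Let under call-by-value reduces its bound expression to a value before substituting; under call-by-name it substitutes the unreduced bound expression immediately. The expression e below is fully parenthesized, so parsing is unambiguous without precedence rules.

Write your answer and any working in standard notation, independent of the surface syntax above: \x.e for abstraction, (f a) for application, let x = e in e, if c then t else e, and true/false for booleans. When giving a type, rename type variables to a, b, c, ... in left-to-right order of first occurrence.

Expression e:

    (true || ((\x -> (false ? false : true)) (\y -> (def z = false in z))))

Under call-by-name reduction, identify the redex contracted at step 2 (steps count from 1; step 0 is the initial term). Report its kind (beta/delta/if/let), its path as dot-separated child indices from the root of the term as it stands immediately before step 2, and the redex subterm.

Working:
step 0: (true || ((\x.(if false then false else true)) (\y.(let z = false in z))))
step 1: [beta@1] (true || (if false then false else true))
step 2: [if@1] (true || true)

Answer: if at 1 : (if false then false else true)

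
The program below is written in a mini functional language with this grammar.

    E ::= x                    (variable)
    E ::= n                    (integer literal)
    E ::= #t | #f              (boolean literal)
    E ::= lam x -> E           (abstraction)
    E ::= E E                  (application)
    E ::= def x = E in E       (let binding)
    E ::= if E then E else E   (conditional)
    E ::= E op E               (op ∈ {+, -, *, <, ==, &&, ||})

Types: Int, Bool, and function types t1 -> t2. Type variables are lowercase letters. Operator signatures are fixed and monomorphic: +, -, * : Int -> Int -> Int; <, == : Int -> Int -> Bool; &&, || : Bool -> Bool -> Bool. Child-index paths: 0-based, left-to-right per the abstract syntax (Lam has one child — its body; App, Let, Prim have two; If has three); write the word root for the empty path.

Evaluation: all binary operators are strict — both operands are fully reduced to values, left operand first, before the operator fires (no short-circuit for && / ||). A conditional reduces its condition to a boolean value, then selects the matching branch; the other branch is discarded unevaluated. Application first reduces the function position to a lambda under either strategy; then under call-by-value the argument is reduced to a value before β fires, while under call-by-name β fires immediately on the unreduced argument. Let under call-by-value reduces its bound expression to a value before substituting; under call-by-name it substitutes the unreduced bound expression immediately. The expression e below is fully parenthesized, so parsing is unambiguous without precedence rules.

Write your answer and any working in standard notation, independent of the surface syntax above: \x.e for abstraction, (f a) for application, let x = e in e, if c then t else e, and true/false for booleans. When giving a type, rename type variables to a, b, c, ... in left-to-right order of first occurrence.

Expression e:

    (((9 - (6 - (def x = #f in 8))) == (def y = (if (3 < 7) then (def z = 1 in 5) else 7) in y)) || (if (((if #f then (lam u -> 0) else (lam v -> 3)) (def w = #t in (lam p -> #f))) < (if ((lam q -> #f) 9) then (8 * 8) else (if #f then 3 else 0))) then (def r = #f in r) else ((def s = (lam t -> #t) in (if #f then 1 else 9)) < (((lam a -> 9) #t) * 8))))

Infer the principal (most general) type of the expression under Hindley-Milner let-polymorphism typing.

Answer: Bool

Trace:
  unify Int ~ Int
  unify Int ~ Int
let x : Bool
  unify Int ~ Int
  unify Int ~ Int
  unify Int ~ Int
  unify Int ~ Int
  unify Int ~ Int
  unify Bool ~ Bool
let z : Int
  unify Int ~ Int
let y : Int
y : Int
  unify Int ~ Int
  unify Bool ~ Bool
  unify Bool ~ Bool
\u._ : a -> Int
\v._ : b -> Int
  unify a -> Int ~ b -> Int
  unify a ~ b
  unify Int ~ Int
let w : Bool
\p._ : c -> Bool
  unify b -> Int ~ (c -> Bool) -> d
  unify b ~ c -> Bool
  unify Int ~ d
_ _ : Int
  unify Int ~ Int
\q._ : e -> Bool
  unify e -> Bool ~ Int -> f
  unify e ~ Int
  unify Bool ~ f
_ _ : Bool
  unify Bool ~ Bool
  unify Int ~ Int
  unify Int ~ Int
  unify Bool ~ Bool
  unify Int ~ Int
  unify Int ~ Int
  unify Int ~ Int
  unify Bool ~ Bool
let r : Bool
r : Bool
\t._ : g -> Bool
let s : forall. g -> Bool
  unify Bool ~ Bool
  unify Int ~ Int
  unify Int ~ Int
\a._ : h -> Int
  unify h -> Int ~ Bool -> i
  unify h ~ Bool
  unify Int ~ i
_ _ : Int
  unify Int ~ Int
  unify Int ~ Int
  unify Int ~ Int
  unify Bool ~ Bool
  unify Bool ~ Bool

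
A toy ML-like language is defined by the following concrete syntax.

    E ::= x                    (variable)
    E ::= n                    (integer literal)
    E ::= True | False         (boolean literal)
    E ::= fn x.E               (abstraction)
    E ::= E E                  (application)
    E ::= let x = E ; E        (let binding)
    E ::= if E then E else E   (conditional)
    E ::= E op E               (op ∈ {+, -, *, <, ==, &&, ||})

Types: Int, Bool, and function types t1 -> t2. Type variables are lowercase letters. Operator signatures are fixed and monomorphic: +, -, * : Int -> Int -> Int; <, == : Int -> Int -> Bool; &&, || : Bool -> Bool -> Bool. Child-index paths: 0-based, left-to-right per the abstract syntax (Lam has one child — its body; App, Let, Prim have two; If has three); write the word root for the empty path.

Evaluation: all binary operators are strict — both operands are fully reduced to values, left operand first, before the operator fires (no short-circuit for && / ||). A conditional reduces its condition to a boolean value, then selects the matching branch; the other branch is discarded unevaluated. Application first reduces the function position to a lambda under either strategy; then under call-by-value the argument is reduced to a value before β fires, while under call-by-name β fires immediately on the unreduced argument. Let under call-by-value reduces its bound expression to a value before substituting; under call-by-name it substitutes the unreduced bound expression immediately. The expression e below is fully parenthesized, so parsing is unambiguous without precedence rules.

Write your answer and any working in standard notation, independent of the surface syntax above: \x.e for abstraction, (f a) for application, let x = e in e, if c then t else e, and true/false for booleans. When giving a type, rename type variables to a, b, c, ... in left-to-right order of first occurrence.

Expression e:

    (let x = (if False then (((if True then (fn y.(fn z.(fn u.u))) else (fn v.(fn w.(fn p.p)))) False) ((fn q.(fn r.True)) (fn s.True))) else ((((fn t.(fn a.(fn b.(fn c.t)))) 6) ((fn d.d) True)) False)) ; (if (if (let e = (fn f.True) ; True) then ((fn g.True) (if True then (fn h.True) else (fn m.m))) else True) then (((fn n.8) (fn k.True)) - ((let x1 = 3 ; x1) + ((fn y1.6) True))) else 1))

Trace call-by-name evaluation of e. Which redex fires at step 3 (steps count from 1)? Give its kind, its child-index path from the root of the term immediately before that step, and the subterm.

Answer: if at 0 : (if true then ((\g.true) (if true then (\h.true) else (\m.m))) else true)

Working:
step 0: (let x = (if false then (((if true then (\y.(\z.(\u.u))) else (\v.(\w.(\p.p)))) false) ((\q.(\r.true)) (\s.true))) else ((((\t.(\a.(\b.(\c.t)))) 6) ((\d.d) true)) false)) in (if (if (let e = (\f.true) in true) then ((\g.true) (if true then (\h.true) else (\m.m))) else true) then (((\n.8) (\k.true)) - ((let x1 = 3 in x1) + ((\y1.6) true))) else 1))
step 1: [let@root] (if (if (let e = (\f.true) in true) then ((\g.true) (if true then (\h.true) else (\m.m))) else true) then (((\n.8) (\k.true)) - ((let x1 = 3 in x1) + ((\y1.6) true))) else 1)
step 2: [let@0.0] (if (if true then ((\g.true) (if true then (\h.true) else (\m.m))) else true) then (((\n.8) (\k.true)) - ((let x1 = 3 in x1) + ((\y1.6) true))) else 1)
step 3: [if@0] (if ((\g.true) (if true then (\h.true) else (\m.m))) then (((\n.8) (\k.true)) - ((let x1 = 3 in x1) + ((\y1.6) true))) else 1)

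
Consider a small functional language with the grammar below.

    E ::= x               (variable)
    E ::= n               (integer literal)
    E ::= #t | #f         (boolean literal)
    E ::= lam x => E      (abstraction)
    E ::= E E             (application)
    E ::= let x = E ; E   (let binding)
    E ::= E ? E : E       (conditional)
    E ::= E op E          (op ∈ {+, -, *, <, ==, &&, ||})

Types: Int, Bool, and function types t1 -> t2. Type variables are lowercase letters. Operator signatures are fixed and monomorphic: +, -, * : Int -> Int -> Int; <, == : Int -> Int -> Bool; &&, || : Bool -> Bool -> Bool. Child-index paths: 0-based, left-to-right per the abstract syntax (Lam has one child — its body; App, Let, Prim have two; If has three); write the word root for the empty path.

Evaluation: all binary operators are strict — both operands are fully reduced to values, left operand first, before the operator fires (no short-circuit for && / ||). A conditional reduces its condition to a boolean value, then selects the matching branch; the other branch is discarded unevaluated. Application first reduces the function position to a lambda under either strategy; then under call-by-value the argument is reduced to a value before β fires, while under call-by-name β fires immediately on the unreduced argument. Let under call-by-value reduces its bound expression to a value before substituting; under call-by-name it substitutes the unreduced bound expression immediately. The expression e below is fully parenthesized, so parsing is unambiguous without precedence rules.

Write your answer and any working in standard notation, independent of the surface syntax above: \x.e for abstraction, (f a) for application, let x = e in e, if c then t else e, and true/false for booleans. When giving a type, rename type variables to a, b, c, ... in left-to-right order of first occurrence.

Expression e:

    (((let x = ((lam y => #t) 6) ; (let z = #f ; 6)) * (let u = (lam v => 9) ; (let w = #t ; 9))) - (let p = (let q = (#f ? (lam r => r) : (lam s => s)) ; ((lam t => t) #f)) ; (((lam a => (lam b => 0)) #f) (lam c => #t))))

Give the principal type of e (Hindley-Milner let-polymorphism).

Derivation:
\y._ : a -> Bool
  unify a -> Bool ~ Int -> b
  unify a ~ Int
  unify Bool ~ b
_ _ : Bool
let x : Bool
let z : Bool
  unify Int ~ Int
\v._ : c -> Int
let u : forall. c -> Int
let w : Bool
  unify Int ~ Int
  unify Int ~ Int
  unify Bool ~ Bool
r : d
\r._ : d -> d
s : e
\s._ : e -> e
  unify d -> d ~ e -> e
  unify d ~ e
  unify e ~ e
let q : forall. e -> e
t : f
\t._ : f -> f
  unify f -> f ~ Bool -> g
  unify f ~ Bool
  unify Bool ~ g
_ _ : Bool
let p : Bool
\b._ : i -> Int
\a._ : h -> i -> Int
  unify h -> i -> Int ~ Bool -> j
  unify h ~ Bool
  unify i -> Int ~ j
_ _ : i -> Int
\c._ : k -> Bool
  unify i -> Int ~ (k -> Bool) -> l
  unify i ~ k -> Bool
  unify Int ~ l
_ _ : Int
  unify Int ~ Int

Answer: Int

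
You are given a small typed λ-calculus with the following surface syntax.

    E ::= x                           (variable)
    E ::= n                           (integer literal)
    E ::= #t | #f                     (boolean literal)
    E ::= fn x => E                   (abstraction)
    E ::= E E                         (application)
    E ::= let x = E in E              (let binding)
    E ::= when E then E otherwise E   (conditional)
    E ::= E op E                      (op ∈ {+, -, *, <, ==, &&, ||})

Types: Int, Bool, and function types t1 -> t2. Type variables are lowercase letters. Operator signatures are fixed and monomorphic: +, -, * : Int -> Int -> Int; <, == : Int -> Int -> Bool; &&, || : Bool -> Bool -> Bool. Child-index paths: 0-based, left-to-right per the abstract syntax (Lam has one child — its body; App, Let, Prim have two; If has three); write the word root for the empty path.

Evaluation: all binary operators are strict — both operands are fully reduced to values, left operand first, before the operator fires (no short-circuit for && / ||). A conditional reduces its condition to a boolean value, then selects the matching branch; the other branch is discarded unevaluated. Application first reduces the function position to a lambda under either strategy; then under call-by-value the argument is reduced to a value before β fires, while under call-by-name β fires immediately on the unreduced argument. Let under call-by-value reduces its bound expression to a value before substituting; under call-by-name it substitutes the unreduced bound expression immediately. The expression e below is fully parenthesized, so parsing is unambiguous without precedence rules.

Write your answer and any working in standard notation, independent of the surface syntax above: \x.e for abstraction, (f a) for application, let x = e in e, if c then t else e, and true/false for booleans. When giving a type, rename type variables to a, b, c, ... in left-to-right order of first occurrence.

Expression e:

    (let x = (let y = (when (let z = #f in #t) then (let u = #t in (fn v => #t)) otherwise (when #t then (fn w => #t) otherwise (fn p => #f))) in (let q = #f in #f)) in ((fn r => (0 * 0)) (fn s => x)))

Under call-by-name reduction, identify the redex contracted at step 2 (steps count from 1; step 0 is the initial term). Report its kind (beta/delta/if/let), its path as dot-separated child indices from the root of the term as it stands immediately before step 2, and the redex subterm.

Derivation:
step 0: (let x = (let y = (if (let z = false in true) then (let u = true in (\v.true)) else (if true then (\w.true) else (\p.false))) in (let q = false in false)) in ((\r.(0 * 0)) (\s.x)))
step 1: [let@root] ((\r.(0 * 0)) (\s.(let y = (if (let z = false in true) then (let u = true in (\v.true)) else (if true then (\w.true) else (\p.false))) in (let q = false in false))))
step 2: [beta@root] (0 * 0)

Answer: beta at root : ((\r.(0 * 0)) (\s.(let y = (if (let z = false in true) then (let u = true in (\v.true)) else (if true then (\w.true) else (\p.false))) in (let q = false in false))))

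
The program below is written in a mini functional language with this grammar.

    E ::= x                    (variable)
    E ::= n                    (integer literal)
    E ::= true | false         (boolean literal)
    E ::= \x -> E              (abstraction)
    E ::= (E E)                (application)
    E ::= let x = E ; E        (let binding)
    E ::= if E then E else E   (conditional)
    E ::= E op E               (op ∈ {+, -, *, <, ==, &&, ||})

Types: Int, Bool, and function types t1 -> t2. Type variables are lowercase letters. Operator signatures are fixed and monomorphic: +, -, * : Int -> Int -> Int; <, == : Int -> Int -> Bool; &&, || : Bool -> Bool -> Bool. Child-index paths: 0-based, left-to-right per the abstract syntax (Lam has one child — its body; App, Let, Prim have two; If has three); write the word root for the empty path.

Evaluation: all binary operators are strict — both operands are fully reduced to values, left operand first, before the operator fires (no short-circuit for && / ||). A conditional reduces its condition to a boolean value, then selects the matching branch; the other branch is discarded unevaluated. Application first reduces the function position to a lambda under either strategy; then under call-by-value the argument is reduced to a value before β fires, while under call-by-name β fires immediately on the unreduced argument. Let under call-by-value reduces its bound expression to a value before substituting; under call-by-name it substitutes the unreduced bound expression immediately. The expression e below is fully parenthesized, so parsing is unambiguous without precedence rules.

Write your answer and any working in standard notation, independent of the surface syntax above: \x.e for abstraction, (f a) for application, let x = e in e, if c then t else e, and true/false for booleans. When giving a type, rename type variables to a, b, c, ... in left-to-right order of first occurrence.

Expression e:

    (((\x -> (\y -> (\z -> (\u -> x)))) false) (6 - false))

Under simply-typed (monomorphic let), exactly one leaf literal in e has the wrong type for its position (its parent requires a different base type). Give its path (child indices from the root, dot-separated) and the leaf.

Working:
x : a
\u._ : d -> a
\z._ : c -> d -> a
\y._ : b -> c -> d -> a
\x._ : a -> b -> c -> d -> a
  unify a -> b -> c -> d -> a ~ Bool -> e
  unify a ~ Bool
  unify b -> c -> d -> Bool ~ e
_ _ : b -> c -> d -> Bool
  unify Int ~ Int
  unify Bool ~ Int
  FAIL: mismatch Bool ~ Int

Answer: 1.1 : false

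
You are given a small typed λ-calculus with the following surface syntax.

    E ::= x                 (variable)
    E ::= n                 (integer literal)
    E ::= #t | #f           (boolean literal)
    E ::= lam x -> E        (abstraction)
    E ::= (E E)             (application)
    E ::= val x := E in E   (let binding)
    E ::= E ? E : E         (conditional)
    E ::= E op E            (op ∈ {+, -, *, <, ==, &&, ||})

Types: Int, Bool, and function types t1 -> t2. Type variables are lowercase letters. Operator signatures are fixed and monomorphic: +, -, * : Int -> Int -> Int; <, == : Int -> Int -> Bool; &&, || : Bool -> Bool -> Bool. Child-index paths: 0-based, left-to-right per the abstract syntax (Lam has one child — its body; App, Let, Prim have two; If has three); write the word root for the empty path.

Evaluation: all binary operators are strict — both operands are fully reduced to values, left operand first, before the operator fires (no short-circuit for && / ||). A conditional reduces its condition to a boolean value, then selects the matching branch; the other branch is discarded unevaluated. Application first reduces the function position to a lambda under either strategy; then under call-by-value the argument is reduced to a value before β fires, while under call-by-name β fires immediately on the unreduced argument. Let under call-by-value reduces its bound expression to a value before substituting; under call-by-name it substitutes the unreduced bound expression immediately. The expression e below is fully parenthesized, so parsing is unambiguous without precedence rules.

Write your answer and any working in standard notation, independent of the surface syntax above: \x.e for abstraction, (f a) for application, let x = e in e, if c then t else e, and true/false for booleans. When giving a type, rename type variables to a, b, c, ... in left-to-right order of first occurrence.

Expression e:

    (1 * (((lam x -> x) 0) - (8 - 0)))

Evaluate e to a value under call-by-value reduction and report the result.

Answer: -8

Working:
step 0: (1 * (((\x.x) 0) - (8 - 0)))
step 1: [beta@1.0] (1 * (0 - (8 - 0)))
step 2: [delta@1.1] (1 * (0 - 8))
step 3: [delta@1] (1 * -8)
step 4: [delta@root] -8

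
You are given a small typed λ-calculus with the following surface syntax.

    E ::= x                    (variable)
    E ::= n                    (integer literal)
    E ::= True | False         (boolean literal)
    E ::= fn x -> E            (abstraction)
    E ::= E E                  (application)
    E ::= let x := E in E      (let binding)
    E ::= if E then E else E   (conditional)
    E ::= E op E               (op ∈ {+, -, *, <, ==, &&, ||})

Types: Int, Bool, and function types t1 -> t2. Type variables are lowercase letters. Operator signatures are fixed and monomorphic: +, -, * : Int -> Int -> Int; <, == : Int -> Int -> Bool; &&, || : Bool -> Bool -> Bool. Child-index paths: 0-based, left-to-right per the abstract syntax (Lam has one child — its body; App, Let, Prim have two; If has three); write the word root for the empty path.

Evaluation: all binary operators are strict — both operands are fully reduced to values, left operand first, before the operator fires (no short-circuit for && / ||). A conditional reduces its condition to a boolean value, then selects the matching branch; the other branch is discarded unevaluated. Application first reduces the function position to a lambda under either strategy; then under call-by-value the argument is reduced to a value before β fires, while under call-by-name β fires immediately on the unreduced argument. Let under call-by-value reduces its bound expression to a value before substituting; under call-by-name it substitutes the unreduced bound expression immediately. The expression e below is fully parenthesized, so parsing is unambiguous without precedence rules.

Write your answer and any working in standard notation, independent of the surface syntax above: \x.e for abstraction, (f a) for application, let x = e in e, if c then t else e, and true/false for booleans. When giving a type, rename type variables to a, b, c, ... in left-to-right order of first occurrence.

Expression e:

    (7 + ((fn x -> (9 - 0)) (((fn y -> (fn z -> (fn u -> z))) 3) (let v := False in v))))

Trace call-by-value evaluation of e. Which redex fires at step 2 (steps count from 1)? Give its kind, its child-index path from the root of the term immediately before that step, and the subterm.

Working:
step 0: (7 + ((\x.(9 - 0)) (((\y.(\z.(\u.z))) 3) (let v = false in v))))
step 1: [beta@1.1.0] (7 + ((\x.(9 - 0)) ((\z.(\u.z)) (let v = false in v))))
step 2: [let@1.1.1] (7 + ((\x.(9 - 0)) ((\z.(\u.z)) false)))

Answer: let at 1.1.1 : (let v = false in v)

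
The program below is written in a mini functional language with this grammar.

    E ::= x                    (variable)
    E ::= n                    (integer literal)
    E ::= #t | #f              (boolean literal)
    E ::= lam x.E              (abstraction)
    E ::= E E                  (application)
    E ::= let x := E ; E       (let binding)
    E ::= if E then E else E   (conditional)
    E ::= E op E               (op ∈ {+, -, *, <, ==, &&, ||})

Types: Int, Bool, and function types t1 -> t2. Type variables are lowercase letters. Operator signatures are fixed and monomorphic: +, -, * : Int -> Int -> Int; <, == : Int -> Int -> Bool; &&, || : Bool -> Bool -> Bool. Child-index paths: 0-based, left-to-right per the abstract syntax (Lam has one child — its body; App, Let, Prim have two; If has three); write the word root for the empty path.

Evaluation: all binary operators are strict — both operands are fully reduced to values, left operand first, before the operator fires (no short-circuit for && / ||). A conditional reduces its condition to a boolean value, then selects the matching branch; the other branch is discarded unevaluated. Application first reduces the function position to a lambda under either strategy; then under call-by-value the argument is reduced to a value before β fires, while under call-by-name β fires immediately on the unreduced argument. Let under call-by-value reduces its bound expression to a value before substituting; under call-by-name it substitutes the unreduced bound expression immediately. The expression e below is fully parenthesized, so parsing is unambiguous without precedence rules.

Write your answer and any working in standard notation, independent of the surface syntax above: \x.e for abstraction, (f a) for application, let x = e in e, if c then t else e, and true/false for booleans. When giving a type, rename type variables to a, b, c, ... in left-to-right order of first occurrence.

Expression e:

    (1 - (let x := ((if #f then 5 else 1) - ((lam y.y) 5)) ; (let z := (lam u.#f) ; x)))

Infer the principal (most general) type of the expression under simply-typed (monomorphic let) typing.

Derivation:
  unify Int ~ Int
  unify Bool ~ Bool
  unify Int ~ Int
  unify Int ~ Int
y : a
\y._ : a -> a
  unify a -> a ~ Int -> b
  unify a ~ Int
  unify Int ~ b
_ _ : Int
  unify Int ~ Int
let x : Int
\u._ : c -> Bool
let z : c -> Bool
x : Int
  unify Int ~ Int

Answer: Int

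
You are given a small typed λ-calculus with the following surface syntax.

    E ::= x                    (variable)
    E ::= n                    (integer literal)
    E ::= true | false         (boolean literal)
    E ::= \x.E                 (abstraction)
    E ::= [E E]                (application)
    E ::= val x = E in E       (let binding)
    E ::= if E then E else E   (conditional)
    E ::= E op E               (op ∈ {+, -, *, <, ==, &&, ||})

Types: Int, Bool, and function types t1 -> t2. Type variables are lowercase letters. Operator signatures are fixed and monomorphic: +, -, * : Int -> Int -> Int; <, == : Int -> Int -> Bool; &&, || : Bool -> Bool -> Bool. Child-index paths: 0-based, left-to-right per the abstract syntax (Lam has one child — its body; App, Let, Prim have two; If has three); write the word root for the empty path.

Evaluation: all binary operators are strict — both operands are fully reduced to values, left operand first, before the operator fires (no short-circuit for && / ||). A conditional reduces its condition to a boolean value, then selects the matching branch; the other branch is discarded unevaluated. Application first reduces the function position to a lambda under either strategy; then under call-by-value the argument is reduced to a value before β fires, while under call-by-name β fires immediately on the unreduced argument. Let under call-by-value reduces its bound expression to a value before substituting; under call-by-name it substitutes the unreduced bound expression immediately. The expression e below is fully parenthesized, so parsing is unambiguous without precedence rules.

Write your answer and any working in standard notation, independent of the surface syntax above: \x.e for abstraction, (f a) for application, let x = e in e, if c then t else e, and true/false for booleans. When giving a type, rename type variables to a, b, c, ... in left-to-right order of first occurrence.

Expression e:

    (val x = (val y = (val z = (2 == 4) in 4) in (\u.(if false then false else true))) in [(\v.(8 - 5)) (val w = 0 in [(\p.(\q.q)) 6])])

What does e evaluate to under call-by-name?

Working:
step 0: (let x = (let y = (let z = (2 == 4) in 4) in (\u.(if false then false else true))) in ((\v.(8 - 5)) (let w = 0 in ((\p.(\q.q)) 6))))
step 1: [let@root] ((\v.(8 - 5)) (let w = 0 in ((\p.(\q.q)) 6)))
step 2: [beta@root] (8 - 5)
step 3: [delta@root] 3

Answer: 3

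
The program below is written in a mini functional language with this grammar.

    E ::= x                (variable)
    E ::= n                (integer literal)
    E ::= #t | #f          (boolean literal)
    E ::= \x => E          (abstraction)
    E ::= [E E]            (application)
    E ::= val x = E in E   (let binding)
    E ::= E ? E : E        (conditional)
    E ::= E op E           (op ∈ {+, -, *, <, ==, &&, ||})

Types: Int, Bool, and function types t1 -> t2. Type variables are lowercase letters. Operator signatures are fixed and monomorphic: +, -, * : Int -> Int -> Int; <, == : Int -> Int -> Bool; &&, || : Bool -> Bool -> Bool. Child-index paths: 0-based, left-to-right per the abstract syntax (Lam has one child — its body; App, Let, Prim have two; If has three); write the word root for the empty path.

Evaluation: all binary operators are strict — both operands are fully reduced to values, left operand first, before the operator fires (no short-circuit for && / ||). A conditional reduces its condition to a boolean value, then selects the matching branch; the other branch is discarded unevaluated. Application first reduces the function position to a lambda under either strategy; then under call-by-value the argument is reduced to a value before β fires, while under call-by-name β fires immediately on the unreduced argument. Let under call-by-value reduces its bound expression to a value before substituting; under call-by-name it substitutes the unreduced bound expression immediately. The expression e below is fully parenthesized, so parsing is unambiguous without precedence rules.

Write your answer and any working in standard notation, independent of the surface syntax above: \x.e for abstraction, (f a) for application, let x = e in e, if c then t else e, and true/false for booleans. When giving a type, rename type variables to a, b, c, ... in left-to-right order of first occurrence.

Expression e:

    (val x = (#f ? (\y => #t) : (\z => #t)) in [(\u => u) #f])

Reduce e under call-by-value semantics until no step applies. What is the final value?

Trace:
step 0: (let x = (if false then (\y.true) else (\z.true)) in ((\u.u) false))
step 1: [if@0] (let x = (\z.true) in ((\u.u) false))
step 2: [let@root] ((\u.u) false)
step 3: [beta@root] false

Answer: false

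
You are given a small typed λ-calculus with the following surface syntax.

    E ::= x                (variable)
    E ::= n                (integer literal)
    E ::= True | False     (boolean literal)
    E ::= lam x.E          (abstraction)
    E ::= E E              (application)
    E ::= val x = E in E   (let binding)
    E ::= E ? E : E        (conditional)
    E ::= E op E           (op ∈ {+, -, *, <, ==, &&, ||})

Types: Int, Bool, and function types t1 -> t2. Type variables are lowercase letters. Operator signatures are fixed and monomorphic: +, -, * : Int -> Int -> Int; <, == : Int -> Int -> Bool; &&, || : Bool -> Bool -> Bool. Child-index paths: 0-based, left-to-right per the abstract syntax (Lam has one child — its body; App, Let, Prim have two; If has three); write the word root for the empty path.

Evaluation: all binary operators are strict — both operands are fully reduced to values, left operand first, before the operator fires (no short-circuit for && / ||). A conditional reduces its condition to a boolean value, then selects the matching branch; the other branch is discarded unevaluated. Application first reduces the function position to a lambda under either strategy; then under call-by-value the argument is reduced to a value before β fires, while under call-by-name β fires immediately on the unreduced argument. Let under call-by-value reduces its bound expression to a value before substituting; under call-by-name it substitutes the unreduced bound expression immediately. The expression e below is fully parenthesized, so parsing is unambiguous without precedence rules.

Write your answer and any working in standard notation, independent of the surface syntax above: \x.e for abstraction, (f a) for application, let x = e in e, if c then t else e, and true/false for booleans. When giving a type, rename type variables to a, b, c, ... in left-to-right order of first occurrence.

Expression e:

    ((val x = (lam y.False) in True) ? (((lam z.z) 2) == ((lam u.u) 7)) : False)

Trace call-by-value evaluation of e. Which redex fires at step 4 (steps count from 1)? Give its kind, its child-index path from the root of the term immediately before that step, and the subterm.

Trace:
step 0: (if (let x = (\y.false) in true) then (((\z.z) 2) == ((\u.u) 7)) else false)
step 1: [let@0] (if true then (((\z.z) 2) == ((\u.u) 7)) else false)
step 2: [if@root] (((\z.z) 2) == ((\u.u) 7))
step 3: [beta@0] (2 == ((\u.u) 7))
step 4: [beta@1] (2 == 7)

Answer: beta at 1 : ((\u.u) 7)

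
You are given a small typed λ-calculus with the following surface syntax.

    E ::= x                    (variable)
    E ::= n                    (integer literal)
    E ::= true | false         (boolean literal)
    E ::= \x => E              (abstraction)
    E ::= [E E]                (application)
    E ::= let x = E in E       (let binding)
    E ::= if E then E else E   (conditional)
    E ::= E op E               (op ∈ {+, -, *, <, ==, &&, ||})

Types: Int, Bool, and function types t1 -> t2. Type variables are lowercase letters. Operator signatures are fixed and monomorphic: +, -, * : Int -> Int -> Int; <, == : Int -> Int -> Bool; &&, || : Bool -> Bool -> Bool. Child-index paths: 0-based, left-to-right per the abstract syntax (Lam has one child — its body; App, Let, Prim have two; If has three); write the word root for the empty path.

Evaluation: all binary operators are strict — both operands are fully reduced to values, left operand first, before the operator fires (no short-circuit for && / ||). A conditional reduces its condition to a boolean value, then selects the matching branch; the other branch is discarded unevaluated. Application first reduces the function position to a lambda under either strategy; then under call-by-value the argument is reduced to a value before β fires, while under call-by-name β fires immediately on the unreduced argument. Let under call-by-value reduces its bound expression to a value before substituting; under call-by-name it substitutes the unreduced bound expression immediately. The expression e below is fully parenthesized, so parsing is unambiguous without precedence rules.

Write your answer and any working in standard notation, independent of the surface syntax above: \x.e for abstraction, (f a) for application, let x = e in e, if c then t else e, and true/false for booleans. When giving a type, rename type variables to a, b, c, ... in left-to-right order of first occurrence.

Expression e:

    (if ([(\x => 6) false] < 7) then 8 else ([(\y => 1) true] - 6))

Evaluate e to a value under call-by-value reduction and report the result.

Working:
step 0: (if (((\x.6) false) < 7) then 8 else (((\y.1) true) - 6))
step 1: [beta@0.0] (if (6 < 7) then 8 else (((\y.1) true) - 6))
step 2: [delta@0] (if true then 8 else (((\y.1) true) - 6))
step 3: [if@root] 8

Answer: 8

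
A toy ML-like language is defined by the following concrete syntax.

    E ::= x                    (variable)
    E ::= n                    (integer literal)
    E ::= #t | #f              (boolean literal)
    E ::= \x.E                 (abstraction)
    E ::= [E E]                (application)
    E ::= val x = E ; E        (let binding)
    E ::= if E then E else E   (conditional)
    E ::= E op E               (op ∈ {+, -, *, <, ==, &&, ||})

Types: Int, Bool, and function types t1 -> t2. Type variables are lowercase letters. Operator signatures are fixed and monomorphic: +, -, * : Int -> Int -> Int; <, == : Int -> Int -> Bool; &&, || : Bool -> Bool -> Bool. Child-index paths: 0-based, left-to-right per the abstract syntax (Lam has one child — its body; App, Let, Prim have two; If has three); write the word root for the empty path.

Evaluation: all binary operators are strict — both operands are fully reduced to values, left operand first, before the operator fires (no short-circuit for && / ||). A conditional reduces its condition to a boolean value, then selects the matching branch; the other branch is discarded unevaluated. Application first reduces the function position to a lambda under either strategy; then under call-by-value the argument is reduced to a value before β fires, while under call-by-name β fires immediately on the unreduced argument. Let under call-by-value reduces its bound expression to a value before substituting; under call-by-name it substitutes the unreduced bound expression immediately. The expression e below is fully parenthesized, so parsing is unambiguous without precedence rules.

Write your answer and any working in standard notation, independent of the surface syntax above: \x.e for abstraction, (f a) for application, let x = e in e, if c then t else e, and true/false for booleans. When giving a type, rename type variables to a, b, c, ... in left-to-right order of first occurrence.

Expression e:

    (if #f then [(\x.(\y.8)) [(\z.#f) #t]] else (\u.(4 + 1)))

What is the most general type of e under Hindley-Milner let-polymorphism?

Trace:
  unify Bool ~ Bool
\y._ : b -> Int
\x._ : a -> b -> Int
\z._ : c -> Bool
  unify c -> Bool ~ Bool -> d
  unify c ~ Bool
  unify Bool ~ d
_ _ : Bool
  unify a -> b -> Int ~ Bool -> e
  unify a ~ Bool
  unify b -> Int ~ e
_ _ : b -> Int
  unify Int ~ Int
  unify Int ~ Int
\u._ : f -> Int
  unify b -> Int ~ f -> Int
  unify b ~ f
  unify Int ~ Int

Answer: a -> Int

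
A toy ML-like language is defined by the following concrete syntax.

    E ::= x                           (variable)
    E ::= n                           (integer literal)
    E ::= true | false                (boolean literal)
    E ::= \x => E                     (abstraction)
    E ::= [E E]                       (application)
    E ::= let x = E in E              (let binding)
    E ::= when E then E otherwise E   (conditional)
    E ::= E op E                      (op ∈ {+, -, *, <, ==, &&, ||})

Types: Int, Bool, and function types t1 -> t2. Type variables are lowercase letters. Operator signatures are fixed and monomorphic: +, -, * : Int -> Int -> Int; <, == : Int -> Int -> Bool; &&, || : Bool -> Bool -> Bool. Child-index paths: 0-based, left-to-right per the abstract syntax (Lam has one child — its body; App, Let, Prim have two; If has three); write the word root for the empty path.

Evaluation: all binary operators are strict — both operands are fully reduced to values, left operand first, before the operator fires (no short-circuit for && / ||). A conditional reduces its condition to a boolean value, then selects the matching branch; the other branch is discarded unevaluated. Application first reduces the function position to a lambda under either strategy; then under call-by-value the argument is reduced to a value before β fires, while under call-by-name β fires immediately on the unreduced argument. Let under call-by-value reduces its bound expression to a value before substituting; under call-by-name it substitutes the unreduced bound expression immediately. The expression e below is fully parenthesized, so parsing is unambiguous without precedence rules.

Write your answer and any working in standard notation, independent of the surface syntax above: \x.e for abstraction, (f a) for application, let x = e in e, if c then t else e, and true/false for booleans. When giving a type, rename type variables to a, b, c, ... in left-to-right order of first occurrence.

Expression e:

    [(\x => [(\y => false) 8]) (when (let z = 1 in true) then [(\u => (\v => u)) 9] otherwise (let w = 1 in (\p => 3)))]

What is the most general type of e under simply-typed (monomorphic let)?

Answer: Bool

Derivation:
\y._ : b -> Bool
  unify b -> Bool ~ Int -> c
  unify b ~ Int
  unify Bool ~ c
_ _ : Bool
\x._ : a -> Bool
let z : Int
  unify Bool ~ Bool
u : d
\v._ : e -> d
\u._ : d -> e -> d
  unify d -> e -> d ~ Int -> f
  unify d ~ Int
  unify e -> Int ~ f
_ _ : e -> Int
let w : Int
\p._ : g -> Int
  unify e -> Int ~ g -> Int
  unify e ~ g
  unify Int ~ Int
  unify a -> Bool ~ (g -> Int) -> h
  unify a ~ g -> Int
  unify Bool ~ h
_ _ : Bool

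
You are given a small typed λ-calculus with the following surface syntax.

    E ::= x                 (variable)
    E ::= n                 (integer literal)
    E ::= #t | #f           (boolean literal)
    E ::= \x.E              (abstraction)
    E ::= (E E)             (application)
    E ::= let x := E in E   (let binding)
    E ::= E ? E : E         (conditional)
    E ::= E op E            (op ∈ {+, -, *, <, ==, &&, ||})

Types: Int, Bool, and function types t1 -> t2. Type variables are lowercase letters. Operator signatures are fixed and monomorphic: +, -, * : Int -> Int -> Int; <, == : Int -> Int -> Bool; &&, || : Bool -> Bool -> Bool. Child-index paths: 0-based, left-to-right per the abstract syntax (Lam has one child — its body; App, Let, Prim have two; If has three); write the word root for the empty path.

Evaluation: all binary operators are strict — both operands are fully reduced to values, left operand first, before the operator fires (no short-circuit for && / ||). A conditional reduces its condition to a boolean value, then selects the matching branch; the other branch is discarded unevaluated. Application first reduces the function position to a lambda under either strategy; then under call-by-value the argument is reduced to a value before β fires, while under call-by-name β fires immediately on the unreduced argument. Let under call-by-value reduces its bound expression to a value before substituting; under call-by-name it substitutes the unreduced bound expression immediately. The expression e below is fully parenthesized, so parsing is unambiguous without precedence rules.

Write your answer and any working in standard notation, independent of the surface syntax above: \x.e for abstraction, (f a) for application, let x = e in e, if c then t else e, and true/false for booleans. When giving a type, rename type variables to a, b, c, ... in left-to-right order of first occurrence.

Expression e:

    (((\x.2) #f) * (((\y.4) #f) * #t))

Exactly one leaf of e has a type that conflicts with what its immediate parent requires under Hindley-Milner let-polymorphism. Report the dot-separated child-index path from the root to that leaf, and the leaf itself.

Derivation:
\x._ : a -> Int
  unify a -> Int ~ Bool -> b
  unify a ~ Bool
  unify Int ~ b
_ _ : Int
  unify Int ~ Int
\y._ : c -> Int
  unify c -> Int ~ Bool -> d
  unify c ~ Bool
  unify Int ~ d
_ _ : Int
  unify Int ~ Int
  unify Bool ~ Int
  FAIL: mismatch Bool ~ Int

Answer: 1.1 : true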